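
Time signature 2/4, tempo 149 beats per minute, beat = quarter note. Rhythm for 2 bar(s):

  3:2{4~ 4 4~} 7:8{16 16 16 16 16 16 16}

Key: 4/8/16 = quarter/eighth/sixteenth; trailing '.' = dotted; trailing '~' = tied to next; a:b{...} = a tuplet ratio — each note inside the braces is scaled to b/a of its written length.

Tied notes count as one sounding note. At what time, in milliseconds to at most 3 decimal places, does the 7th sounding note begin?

note 7 onset = 24/7b = 1380.633ms

1. 0.0ms @ 0 + 536.913ms (4/3)
2. 536.913ms @ 4/3 + 383.509ms (20/21)
3. 920.422ms @ 16/7 + 115.053ms (2/7)
4. 1035.475ms @ 18/7 + 115.053ms (2/7)
5. 1150.527ms @ 20/7 + 115.053ms (2/7)
6. 1265.58ms @ 22/7 + 115.053ms (2/7)
7. 1380.633ms @ 24/7 + 115.053ms (2/7)
8. 1495.686ms @ 26/7 + 115.053ms (2/7)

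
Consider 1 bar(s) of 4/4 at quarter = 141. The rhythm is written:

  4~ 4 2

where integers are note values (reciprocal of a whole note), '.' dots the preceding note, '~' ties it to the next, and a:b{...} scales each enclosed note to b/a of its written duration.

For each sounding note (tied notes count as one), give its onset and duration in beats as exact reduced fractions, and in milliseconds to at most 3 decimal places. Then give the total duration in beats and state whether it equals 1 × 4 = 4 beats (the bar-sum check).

1) 0.0ms=0b +851.064ms=2b
2) 851.064ms=2b +851.064ms=2b
Σ=4b of 4 (141bpm 4/4) — PASS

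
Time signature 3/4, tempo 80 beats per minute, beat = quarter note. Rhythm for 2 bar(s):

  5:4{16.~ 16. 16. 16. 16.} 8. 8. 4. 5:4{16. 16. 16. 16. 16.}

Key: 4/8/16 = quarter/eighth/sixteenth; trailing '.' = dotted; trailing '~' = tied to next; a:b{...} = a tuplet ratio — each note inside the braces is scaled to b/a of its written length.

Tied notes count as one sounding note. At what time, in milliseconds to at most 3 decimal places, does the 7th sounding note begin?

note 7 onset = 3b = 2250.0ms

1. 0.0ms @ 0 + 450.0ms (3/5)
2. 450.0ms @ 3/5 + 225.0ms (3/10)
3. 675.0ms @ 9/10 + 225.0ms (3/10)
4. 900.0ms @ 6/5 + 225.0ms (3/10)
5. 1125.0ms @ 3/2 + 562.5ms (3/4)
6. 1687.5ms @ 9/4 + 562.5ms (3/4)
7. 2250.0ms @ 3 + 1125.0ms (3/2)
8. 3375.0ms @ 9/2 + 225.0ms (3/10)
9. 3600.0ms @ 24/5 + 225.0ms (3/10)
10. 3825.0ms @ 51/10 + 225.0ms (3/10)
11. 4050.0ms @ 27/5 + 225.0ms (3/10)
12. 4275.0ms @ 57/10 + 225.0ms (3/10)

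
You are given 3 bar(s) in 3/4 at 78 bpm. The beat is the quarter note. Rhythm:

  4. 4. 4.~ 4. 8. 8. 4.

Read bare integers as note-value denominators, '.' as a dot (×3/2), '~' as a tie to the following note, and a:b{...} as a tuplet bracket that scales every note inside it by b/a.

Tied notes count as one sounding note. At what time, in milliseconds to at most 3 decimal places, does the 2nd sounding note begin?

note 2 onset = 3/2b = 1153.846ms

1. 0.0ms @ 0 + 1153.846ms (3/2)
2. 1153.846ms @ 3/2 + 1153.846ms (3/2)
3. 2307.692ms @ 3 + 2307.692ms (3)
4. 4615.385ms @ 6 + 576.923ms (3/4)
5. 5192.308ms @ 27/4 + 576.923ms (3/4)
6. 5769.231ms @ 15/2 + 1153.846ms (3/2)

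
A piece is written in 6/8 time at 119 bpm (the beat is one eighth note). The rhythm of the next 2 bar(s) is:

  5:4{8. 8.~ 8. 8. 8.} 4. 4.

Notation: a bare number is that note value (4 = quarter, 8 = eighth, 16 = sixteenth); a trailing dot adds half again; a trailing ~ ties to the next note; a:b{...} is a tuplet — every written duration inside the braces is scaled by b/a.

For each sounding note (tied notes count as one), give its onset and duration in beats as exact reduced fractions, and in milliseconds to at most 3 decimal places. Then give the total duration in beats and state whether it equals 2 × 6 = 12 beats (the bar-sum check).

1) 0.0ms=0b +605.042ms=6/5b
2) 605.042ms=6/5b +1210.084ms=12/5b
3) 1815.126ms=18/5b +605.042ms=6/5b
4) 2420.168ms=24/5b +605.042ms=6/5b
5) 3025.21ms=6b +1512.605ms=3b
6) 4537.815ms=9b +1512.605ms=3b
Σ=12b of 12 (119bpm 6/8) — PASS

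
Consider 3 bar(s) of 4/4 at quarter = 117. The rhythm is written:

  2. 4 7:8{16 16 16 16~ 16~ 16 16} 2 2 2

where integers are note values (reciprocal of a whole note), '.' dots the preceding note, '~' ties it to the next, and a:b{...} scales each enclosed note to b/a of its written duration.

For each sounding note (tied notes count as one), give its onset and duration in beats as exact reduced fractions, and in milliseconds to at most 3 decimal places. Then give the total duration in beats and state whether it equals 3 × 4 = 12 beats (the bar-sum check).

1) 0.0ms=0b +1538.462ms=3b
2) 1538.462ms=3b +512.821ms=1b
3) 2051.282ms=4b +146.52ms=2/7b
4) 2197.802ms=30/7b +146.52ms=2/7b
5) 2344.322ms=32/7b +146.52ms=2/7b
6) 2490.842ms=34/7b +439.56ms=6/7b
7) 2930.403ms=40/7b +146.52ms=2/7b
8) 3076.923ms=6b +1025.641ms=2b
9) 4102.564ms=8b +1025.641ms=2b
10) 5128.205ms=10b +1025.641ms=2b
Σ=12b of 12 (117bpm 4/4) — PASS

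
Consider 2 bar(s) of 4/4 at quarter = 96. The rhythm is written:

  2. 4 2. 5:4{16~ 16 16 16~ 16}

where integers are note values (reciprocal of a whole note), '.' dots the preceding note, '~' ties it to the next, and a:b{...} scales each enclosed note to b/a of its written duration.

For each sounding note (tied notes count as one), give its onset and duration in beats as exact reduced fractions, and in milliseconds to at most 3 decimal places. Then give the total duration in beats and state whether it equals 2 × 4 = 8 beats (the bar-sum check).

1) 0.0ms=0b +1875.0ms=3b
2) 1875.0ms=3b +625.0ms=1b
3) 2500.0ms=4b +1875.0ms=3b
4) 4375.0ms=7b +250.0ms=2/5b
5) 4625.0ms=37/5b +125.0ms=1/5b
6) 4750.0ms=38/5b +250.0ms=2/5b
Σ=8b of 8 (96bpm 4/4) — PASS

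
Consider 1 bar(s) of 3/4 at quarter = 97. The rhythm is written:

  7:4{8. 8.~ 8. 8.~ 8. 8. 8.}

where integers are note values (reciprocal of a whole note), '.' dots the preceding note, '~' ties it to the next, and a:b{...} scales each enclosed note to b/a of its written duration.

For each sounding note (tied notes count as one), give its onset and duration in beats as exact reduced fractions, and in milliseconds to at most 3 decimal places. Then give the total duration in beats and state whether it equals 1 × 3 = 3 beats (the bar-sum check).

1) 0.0ms=0b +265.096ms=3/7b
2) 265.096ms=3/7b +530.191ms=6/7b
3) 795.287ms=9/7b +530.191ms=6/7b
4) 1325.479ms=15/7b +265.096ms=3/7b
5) 1590.574ms=18/7b +265.096ms=3/7b
Σ=3b of 3 (97bpm 3/4) — PASS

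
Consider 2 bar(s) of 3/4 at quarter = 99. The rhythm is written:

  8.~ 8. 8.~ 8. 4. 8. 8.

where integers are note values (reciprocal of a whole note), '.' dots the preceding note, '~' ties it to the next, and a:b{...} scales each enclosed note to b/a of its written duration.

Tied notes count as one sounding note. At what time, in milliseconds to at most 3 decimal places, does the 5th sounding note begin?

1. 0.0ms @ 0 + 909.091ms (3/2)
2. 909.091ms @ 3/2 + 909.091ms (3/2)
3. 1818.182ms @ 3 + 909.091ms (3/2)
4. 2727.273ms @ 9/2 + 454.545ms (3/4)
5. 3181.818ms @ 21/4 + 454.545ms (3/4)

note 5 onset = 21/4b = 3181.818ms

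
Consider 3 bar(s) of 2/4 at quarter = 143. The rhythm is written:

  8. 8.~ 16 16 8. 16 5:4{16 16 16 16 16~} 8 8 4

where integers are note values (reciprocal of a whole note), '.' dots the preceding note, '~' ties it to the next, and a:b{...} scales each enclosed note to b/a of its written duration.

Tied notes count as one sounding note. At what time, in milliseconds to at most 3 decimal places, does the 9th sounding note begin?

note 9 onset = 18/5b = 1510.49ms

1. 0.0ms @ 0 + 314.685ms (3/4)
2. 314.685ms @ 3/4 + 419.58ms (1)
3. 734.266ms @ 7/4 + 104.895ms (1/4)
4. 839.161ms @ 2 + 314.685ms (3/4)
5. 1153.846ms @ 11/4 + 104.895ms (1/4)
6. 1258.741ms @ 3 + 83.916ms (1/5)
7. 1342.657ms @ 16/5 + 83.916ms (1/5)
8. 1426.573ms @ 17/5 + 83.916ms (1/5)
9. 1510.49ms @ 18/5 + 83.916ms (1/5)
10. 1594.406ms @ 19/5 + 293.706ms (7/10)
11. 1888.112ms @ 9/2 + 209.79ms (1/2)
12. 2097.902ms @ 5 + 419.58ms (1)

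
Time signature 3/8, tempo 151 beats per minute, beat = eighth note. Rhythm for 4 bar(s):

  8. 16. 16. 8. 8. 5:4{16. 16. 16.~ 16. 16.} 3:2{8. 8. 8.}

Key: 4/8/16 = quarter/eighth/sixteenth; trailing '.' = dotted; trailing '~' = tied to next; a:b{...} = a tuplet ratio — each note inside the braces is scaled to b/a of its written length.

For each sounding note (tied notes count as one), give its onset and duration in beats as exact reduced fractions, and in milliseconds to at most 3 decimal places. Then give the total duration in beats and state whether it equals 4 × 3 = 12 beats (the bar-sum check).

1) 0.0ms=0b +596.026ms=3/2b
2) 596.026ms=3/2b +298.013ms=3/4b
3) 894.04ms=9/4b +298.013ms=3/4b
4) 1192.053ms=3b +596.026ms=3/2b
5) 1788.079ms=9/2b +596.026ms=3/2b
6) 2384.106ms=6b +238.411ms=3/5b
7) 2622.517ms=33/5b +238.411ms=3/5b
8) 2860.927ms=36/5b +476.821ms=6/5b
9) 3337.748ms=42/5b +238.411ms=3/5b
10) 3576.159ms=9b +397.351ms=1b
11) 3973.51ms=10b +397.351ms=1b
12) 4370.861ms=11b +397.351ms=1b
Σ=12b of 12 (151bpm 3/8) — PASS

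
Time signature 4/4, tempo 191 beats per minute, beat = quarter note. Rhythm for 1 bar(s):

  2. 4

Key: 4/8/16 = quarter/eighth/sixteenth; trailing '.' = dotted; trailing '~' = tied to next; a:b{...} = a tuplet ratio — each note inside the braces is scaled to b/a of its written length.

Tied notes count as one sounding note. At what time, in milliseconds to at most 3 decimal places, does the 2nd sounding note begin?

note 2 onset = 3b = 942.408ms

1. 0.0ms @ 0 + 942.408ms (3)
2. 942.408ms @ 3 + 314.136ms (1)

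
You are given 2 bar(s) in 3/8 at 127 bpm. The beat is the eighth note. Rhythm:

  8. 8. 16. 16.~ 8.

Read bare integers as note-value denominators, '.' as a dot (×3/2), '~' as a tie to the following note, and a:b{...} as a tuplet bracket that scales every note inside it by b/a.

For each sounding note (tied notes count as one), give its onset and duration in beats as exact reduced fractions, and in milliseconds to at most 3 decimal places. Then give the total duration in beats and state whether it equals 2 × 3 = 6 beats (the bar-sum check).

1) 0.0ms=0b +708.661ms=3/2b
2) 708.661ms=3/2b +708.661ms=3/2b
3) 1417.323ms=3b +354.331ms=3/4b
4) 1771.654ms=15/4b +1062.992ms=9/4b
Σ=6b of 6 (127bpm 3/8) — PASS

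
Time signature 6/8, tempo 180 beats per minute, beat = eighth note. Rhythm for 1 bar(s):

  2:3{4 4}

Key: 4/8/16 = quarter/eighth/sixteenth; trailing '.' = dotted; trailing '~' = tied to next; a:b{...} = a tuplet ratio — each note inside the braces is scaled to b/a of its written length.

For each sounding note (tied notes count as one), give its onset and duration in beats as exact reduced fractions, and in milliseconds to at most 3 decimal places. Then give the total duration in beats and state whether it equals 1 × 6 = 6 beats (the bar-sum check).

1) 0.0ms=0b +1000.0ms=3b
2) 1000.0ms=3b +1000.0ms=3b
Σ=6b of 6 (180bpm 6/8) — PASS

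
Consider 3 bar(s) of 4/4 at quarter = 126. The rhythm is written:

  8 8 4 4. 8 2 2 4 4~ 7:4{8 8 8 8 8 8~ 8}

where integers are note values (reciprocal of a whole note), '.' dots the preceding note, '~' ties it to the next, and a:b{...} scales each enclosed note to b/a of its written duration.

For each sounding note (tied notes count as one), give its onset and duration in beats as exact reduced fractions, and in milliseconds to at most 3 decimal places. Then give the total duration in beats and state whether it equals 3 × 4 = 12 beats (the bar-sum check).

1) 0.0ms=0b +238.095ms=1/2b
2) 238.095ms=1/2b +238.095ms=1/2b
3) 476.19ms=1b +476.19ms=1b
4) 952.381ms=2b +714.286ms=3/2b
5) 1666.667ms=7/2b +238.095ms=1/2b
6) 1904.762ms=4b +952.381ms=2b
7) 2857.143ms=6b +952.381ms=2b
8) 3809.524ms=8b +476.19ms=1b
9) 4285.714ms=9b +612.245ms=9/7b
10) 4897.959ms=72/7b +136.054ms=2/7b
11) 5034.014ms=74/7b +136.054ms=2/7b
12) 5170.068ms=76/7b +136.054ms=2/7b
13) 5306.122ms=78/7b +136.054ms=2/7b
14) 5442.177ms=80/7b +272.109ms=4/7b
Σ=12b of 12 (126bpm 4/4) — PASS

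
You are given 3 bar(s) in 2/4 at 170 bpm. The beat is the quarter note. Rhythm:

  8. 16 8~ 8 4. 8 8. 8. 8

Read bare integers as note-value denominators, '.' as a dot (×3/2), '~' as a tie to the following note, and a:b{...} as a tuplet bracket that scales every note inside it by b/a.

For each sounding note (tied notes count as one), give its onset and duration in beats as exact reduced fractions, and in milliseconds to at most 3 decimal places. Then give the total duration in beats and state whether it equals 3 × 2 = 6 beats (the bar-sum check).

1) 0.0ms=0b +264.706ms=3/4b
2) 264.706ms=3/4b +88.235ms=1/4b
3) 352.941ms=1b +352.941ms=1b
4) 705.882ms=2b +529.412ms=3/2b
5) 1235.294ms=7/2b +176.471ms=1/2b
6) 1411.765ms=4b +264.706ms=3/4b
7) 1676.471ms=19/4b +264.706ms=3/4b
8) 1941.176ms=11/2b +176.471ms=1/2b
Σ=6b of 6 (170bpm 2/4) — PASS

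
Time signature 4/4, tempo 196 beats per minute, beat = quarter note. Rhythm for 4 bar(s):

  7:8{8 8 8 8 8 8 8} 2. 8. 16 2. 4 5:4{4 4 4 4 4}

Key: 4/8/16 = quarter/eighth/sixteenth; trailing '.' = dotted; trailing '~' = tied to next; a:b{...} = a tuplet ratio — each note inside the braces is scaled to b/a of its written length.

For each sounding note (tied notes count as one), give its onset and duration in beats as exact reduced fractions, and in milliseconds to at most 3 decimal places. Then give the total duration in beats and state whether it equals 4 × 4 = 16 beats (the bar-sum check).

1) 0.0ms=0b +174.927ms=4/7b
2) 174.927ms=4/7b +174.927ms=4/7b
3) 349.854ms=8/7b +174.927ms=4/7b
4) 524.781ms=12/7b +174.927ms=4/7b
5) 699.708ms=16/7b +174.927ms=4/7b
6) 874.636ms=20/7b +174.927ms=4/7b
7) 1049.563ms=24/7b +174.927ms=4/7b
8) 1224.49ms=4b +918.367ms=3b
9) 2142.857ms=7b +229.592ms=3/4b
10) 2372.449ms=31/4b +76.531ms=1/4b
11) 2448.98ms=8b +918.367ms=3b
12) 3367.347ms=11b +306.122ms=1b
13) 3673.469ms=12b +244.898ms=4/5b
14) 3918.367ms=64/5b +244.898ms=4/5b
15) 4163.265ms=68/5b +244.898ms=4/5b
16) 4408.163ms=72/5b +244.898ms=4/5b
17) 4653.061ms=76/5b +244.898ms=4/5b
Σ=16b of 16 (196bpm 4/4) — PASS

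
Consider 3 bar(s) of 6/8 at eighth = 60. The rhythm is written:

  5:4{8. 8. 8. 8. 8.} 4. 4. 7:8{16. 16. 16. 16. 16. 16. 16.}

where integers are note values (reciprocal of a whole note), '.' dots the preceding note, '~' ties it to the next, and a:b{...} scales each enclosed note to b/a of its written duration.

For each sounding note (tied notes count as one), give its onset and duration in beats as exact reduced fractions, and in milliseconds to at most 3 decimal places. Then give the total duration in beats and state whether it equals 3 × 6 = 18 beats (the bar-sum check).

1) 0.0ms=0b +1200.0ms=6/5b
2) 1200.0ms=6/5b +1200.0ms=6/5b
3) 2400.0ms=12/5b +1200.0ms=6/5b
4) 3600.0ms=18/5b +1200.0ms=6/5b
5) 4800.0ms=24/5b +1200.0ms=6/5b
6) 6000.0ms=6b +3000.0ms=3b
7) 9000.0ms=9b +3000.0ms=3b
8) 12000.0ms=12b +857.143ms=6/7b
9) 12857.143ms=90/7b +857.143ms=6/7b
10) 13714.286ms=96/7b +857.143ms=6/7b
11) 14571.429ms=102/7b +857.143ms=6/7b
12) 15428.571ms=108/7b +857.143ms=6/7b
13) 16285.714ms=114/7b +857.143ms=6/7b
14) 17142.857ms=120/7b +857.143ms=6/7b
Σ=18b of 18 (60bpm 6/8) — PASS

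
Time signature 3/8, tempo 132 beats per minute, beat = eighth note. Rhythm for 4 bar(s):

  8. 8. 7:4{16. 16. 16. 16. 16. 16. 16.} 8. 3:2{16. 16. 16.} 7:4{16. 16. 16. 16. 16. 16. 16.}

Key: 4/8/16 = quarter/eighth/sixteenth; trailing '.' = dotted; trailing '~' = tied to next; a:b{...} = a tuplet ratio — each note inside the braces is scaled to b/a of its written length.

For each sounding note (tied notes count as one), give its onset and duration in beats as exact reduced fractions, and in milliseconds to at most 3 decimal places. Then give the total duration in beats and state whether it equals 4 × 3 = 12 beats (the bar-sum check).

1) 0.0ms=0b +681.818ms=3/2b
2) 681.818ms=3/2b +681.818ms=3/2b
3) 1363.636ms=3b +194.805ms=3/7b
4) 1558.442ms=24/7b +194.805ms=3/7b
5) 1753.247ms=27/7b +194.805ms=3/7b
6) 1948.052ms=30/7b +194.805ms=3/7b
7) 2142.857ms=33/7b +194.805ms=3/7b
8) 2337.662ms=36/7b +194.805ms=3/7b
9) 2532.468ms=39/7b +194.805ms=3/7b
10) 2727.273ms=6b +681.818ms=3/2b
11) 3409.091ms=15/2b +227.273ms=1/2b
12) 3636.364ms=8b +227.273ms=1/2b
13) 3863.636ms=17/2b +227.273ms=1/2b
14) 4090.909ms=9b +194.805ms=3/7b
15) 4285.714ms=66/7b +194.805ms=3/7b
16) 4480.519ms=69/7b +194.805ms=3/7b
17) 4675.325ms=72/7b +194.805ms=3/7b
18) 4870.13ms=75/7b +194.805ms=3/7b
19) 5064.935ms=78/7b +194.805ms=3/7b
20) 5259.74ms=81/7b +194.805ms=3/7b
Σ=12b of 12 (132bpm 3/8) — PASS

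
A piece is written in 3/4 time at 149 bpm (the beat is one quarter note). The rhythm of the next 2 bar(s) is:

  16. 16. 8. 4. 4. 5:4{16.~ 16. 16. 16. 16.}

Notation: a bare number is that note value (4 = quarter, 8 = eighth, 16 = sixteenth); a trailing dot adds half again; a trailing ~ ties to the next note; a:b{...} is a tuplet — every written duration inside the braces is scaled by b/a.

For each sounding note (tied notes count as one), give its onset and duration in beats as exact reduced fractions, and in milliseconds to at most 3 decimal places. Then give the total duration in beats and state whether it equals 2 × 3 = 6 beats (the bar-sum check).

1) 0.0ms=0b +151.007ms=3/8b
2) 151.007ms=3/8b +151.007ms=3/8b
3) 302.013ms=3/4b +302.013ms=3/4b
4) 604.027ms=3/2b +604.027ms=3/2b
5) 1208.054ms=3b +604.027ms=3/2b
6) 1812.081ms=9/2b +241.611ms=3/5b
7) 2053.691ms=51/10b +120.805ms=3/10b
8) 2174.497ms=27/5b +120.805ms=3/10b
9) 2295.302ms=57/10b +120.805ms=3/10b
Σ=6b of 6 (149bpm 3/4) — PASS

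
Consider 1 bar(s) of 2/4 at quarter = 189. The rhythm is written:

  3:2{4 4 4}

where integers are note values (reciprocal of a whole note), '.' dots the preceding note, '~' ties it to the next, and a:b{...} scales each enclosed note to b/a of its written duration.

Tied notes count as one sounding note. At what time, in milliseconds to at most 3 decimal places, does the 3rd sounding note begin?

1. 0.0ms @ 0 + 211.64ms (2/3)
2. 211.64ms @ 2/3 + 211.64ms (2/3)
3. 423.28ms @ 4/3 + 211.64ms (2/3)

note 3 onset = 4/3b = 423.28ms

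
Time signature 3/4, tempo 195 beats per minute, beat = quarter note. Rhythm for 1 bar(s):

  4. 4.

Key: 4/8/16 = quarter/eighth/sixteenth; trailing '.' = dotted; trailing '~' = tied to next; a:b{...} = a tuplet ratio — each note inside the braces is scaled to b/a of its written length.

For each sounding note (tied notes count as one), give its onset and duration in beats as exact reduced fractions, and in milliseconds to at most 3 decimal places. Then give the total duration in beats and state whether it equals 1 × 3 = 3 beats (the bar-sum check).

1) 0.0ms=0b +461.538ms=3/2b
2) 461.538ms=3/2b +461.538ms=3/2b
Σ=3b of 3 (195bpm 3/4) — PASS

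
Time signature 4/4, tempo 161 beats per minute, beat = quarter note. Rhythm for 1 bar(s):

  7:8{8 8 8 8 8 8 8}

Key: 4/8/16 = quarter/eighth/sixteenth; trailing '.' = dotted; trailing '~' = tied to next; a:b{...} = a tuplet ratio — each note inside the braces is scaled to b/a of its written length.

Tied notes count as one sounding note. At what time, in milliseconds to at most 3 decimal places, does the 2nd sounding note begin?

1. 0.0ms @ 0 + 212.955ms (4/7)
2. 212.955ms @ 4/7 + 212.955ms (4/7)
3. 425.909ms @ 8/7 + 212.955ms (4/7)
4. 638.864ms @ 12/7 + 212.955ms (4/7)
5. 851.819ms @ 16/7 + 212.955ms (4/7)
6. 1064.774ms @ 20/7 + 212.955ms (4/7)
7. 1277.728ms @ 24/7 + 212.955ms (4/7)

note 2 onset = 4/7b = 212.955ms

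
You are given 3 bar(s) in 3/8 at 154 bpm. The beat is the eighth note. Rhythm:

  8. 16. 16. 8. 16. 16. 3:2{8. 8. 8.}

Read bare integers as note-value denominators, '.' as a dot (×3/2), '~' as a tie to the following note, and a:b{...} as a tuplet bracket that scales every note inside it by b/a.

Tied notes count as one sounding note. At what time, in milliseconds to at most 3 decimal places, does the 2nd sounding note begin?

note 2 onset = 3/2b = 584.416ms

1. 0.0ms @ 0 + 584.416ms (3/2)
2. 584.416ms @ 3/2 + 292.208ms (3/4)
3. 876.623ms @ 9/4 + 292.208ms (3/4)
4. 1168.831ms @ 3 + 584.416ms (3/2)
5. 1753.247ms @ 9/2 + 292.208ms (3/4)
6. 2045.455ms @ 21/4 + 292.208ms (3/4)
7. 2337.662ms @ 6 + 389.61ms (1)
8. 2727.273ms @ 7 + 389.61ms (1)
9. 3116.883ms @ 8 + 389.61ms (1)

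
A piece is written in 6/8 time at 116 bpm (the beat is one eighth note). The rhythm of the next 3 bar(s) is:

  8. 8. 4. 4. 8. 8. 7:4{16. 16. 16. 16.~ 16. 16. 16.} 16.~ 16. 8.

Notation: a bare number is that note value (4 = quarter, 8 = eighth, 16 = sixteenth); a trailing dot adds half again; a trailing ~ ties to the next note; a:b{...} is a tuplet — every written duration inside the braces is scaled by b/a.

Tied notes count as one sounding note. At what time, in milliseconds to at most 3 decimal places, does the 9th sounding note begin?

1. 0.0ms @ 0 + 775.862ms (3/2)
2. 775.862ms @ 3/2 + 775.862ms (3/2)
3. 1551.724ms @ 3 + 1551.724ms (3)
4. 3103.448ms @ 6 + 1551.724ms (3)
5. 4655.172ms @ 9 + 775.862ms (3/2)
6. 5431.034ms @ 21/2 + 775.862ms (3/2)
7. 6206.897ms @ 12 + 221.675ms (3/7)
8. 6428.571ms @ 87/7 + 221.675ms (3/7)
9. 6650.246ms @ 90/7 + 221.675ms (3/7)
10. 6871.921ms @ 93/7 + 443.35ms (6/7)
11. 7315.271ms @ 99/7 + 221.675ms (3/7)
12. 7536.946ms @ 102/7 + 221.675ms (3/7)
13. 7758.621ms @ 15 + 775.862ms (3/2)
14. 8534.483ms @ 33/2 + 775.862ms (3/2)

note 9 onset = 90/7b = 6650.246ms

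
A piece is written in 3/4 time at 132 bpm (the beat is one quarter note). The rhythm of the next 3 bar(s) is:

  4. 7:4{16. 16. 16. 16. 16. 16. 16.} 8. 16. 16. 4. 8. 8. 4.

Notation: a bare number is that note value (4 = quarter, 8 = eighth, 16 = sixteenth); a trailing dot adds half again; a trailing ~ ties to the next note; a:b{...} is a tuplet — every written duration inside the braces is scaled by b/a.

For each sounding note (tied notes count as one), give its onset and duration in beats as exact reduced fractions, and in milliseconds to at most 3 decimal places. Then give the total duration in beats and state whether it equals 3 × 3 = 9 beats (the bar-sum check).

1) 0.0ms=0b +681.818ms=3/2b
2) 681.818ms=3/2b +97.403ms=3/14b
3) 779.221ms=12/7b +97.403ms=3/14b
4) 876.623ms=27/14b +97.403ms=3/14b
5) 974.026ms=15/7b +97.403ms=3/14b
6) 1071.429ms=33/14b +97.403ms=3/14b
7) 1168.831ms=18/7b +97.403ms=3/14b
8) 1266.234ms=39/14b +97.403ms=3/14b
9) 1363.636ms=3b +340.909ms=3/4b
10) 1704.545ms=15/4b +170.455ms=3/8b
11) 1875.0ms=33/8b +170.455ms=3/8b
12) 2045.455ms=9/2b +681.818ms=3/2b
13) 2727.273ms=6b +340.909ms=3/4b
14) 3068.182ms=27/4b +340.909ms=3/4b
15) 3409.091ms=15/2b +681.818ms=3/2b
Σ=9b of 9 (132bpm 3/4) — PASS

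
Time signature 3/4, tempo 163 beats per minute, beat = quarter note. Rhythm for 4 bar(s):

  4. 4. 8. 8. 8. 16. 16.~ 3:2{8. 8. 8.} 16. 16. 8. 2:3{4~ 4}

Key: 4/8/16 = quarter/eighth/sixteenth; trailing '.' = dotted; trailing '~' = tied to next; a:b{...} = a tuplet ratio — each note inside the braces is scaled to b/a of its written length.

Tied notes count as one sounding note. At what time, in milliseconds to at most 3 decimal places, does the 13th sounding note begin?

1. 0.0ms @ 0 + 552.147ms (3/2)
2. 552.147ms @ 3/2 + 552.147ms (3/2)
3. 1104.294ms @ 3 + 276.074ms (3/4)
4. 1380.368ms @ 15/4 + 276.074ms (3/4)
5. 1656.442ms @ 9/2 + 276.074ms (3/4)
6. 1932.515ms @ 21/4 + 138.037ms (3/8)
7. 2070.552ms @ 45/8 + 322.086ms (7/8)
8. 2392.638ms @ 13/2 + 184.049ms (1/2)
9. 2576.687ms @ 7 + 184.049ms (1/2)
10. 2760.736ms @ 15/2 + 138.037ms (3/8)
11. 2898.773ms @ 63/8 + 138.037ms (3/8)
12. 3036.81ms @ 33/4 + 276.074ms (3/4)
13. 3312.883ms @ 9 + 1104.294ms (3)

note 13 onset = 9b = 3312.883ms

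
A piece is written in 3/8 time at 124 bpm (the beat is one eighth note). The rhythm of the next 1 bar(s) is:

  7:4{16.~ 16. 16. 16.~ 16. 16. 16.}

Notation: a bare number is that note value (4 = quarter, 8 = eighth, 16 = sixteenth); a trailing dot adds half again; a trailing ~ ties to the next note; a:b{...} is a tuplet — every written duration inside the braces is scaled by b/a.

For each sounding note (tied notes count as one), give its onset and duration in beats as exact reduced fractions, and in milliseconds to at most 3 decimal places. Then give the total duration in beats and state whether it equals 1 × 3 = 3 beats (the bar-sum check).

1) 0.0ms=0b +414.747ms=6/7b
2) 414.747ms=6/7b +207.373ms=3/7b
3) 622.12ms=9/7b +414.747ms=6/7b
4) 1036.866ms=15/7b +207.373ms=3/7b
5) 1244.24ms=18/7b +207.373ms=3/7b
Σ=3b of 3 (124bpm 3/8) — PASS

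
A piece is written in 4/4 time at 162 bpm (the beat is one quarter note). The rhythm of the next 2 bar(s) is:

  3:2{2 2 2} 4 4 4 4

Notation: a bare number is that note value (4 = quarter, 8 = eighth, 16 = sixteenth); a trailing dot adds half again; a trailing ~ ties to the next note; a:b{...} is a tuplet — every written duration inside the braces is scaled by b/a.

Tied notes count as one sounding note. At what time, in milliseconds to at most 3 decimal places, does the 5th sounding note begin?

note 5 onset = 5b = 1851.852ms

1. 0.0ms @ 0 + 493.827ms (4/3)
2. 493.827ms @ 4/3 + 493.827ms (4/3)
3. 987.654ms @ 8/3 + 493.827ms (4/3)
4. 1481.481ms @ 4 + 370.37ms (1)
5. 1851.852ms @ 5 + 370.37ms (1)
6. 2222.222ms @ 6 + 370.37ms (1)
7. 2592.593ms @ 7 + 370.37ms (1)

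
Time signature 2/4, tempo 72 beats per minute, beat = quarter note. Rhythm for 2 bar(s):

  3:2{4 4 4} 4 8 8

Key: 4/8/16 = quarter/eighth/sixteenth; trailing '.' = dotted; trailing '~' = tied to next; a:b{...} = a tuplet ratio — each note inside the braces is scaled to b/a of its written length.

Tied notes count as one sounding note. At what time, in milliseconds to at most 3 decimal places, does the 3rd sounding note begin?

note 3 onset = 4/3b = 1111.111ms

1. 0.0ms @ 0 + 555.556ms (2/3)
2. 555.556ms @ 2/3 + 555.556ms (2/3)
3. 1111.111ms @ 4/3 + 555.556ms (2/3)
4. 1666.667ms @ 2 + 833.333ms (1)
5. 2500.0ms @ 3 + 416.667ms (1/2)
6. 2916.667ms @ 7/2 + 416.667ms (1/2)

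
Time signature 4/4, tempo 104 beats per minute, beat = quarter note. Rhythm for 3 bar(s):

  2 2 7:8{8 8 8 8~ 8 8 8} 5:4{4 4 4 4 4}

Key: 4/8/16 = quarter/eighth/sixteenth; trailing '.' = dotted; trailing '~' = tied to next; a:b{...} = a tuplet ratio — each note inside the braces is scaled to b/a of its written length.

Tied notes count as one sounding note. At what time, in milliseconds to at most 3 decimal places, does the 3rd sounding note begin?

note 3 onset = 4b = 2307.692ms

1. 0.0ms @ 0 + 1153.846ms (2)
2. 1153.846ms @ 2 + 1153.846ms (2)
3. 2307.692ms @ 4 + 329.67ms (4/7)
4. 2637.363ms @ 32/7 + 329.67ms (4/7)
5. 2967.033ms @ 36/7 + 329.67ms (4/7)
6. 3296.703ms @ 40/7 + 659.341ms (8/7)
7. 3956.044ms @ 48/7 + 329.67ms (4/7)
8. 4285.714ms @ 52/7 + 329.67ms (4/7)
9. 4615.385ms @ 8 + 461.538ms (4/5)
10. 5076.923ms @ 44/5 + 461.538ms (4/5)
11. 5538.462ms @ 48/5 + 461.538ms (4/5)
12. 6000.0ms @ 52/5 + 461.538ms (4/5)
13. 6461.538ms @ 56/5 + 461.538ms (4/5)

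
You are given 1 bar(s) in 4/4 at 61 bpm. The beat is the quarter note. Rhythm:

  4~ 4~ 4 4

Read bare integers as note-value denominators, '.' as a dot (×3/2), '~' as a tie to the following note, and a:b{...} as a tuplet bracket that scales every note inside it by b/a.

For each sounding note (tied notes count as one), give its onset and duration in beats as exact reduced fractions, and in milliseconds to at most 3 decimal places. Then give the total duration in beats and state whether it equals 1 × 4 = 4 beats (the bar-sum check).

1) 0.0ms=0b +2950.82ms=3b
2) 2950.82ms=3b +983.607ms=1b
Σ=4b of 4 (61bpm 4/4) — PASS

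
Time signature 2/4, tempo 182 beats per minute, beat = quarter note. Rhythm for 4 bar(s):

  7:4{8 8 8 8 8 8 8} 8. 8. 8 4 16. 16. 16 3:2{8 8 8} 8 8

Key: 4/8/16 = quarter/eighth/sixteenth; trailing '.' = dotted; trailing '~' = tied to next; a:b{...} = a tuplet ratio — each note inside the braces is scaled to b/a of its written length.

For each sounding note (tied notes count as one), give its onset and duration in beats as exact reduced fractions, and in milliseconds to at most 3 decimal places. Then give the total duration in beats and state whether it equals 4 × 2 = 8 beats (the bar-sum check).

1) 0.0ms=0b +94.192ms=2/7b
2) 94.192ms=2/7b +94.192ms=2/7b
3) 188.383ms=4/7b +94.192ms=2/7b
4) 282.575ms=6/7b +94.192ms=2/7b
5) 376.766ms=8/7b +94.192ms=2/7b
6) 470.958ms=10/7b +94.192ms=2/7b
7) 565.149ms=12/7b +94.192ms=2/7b
8) 659.341ms=2b +247.253ms=3/4b
9) 906.593ms=11/4b +247.253ms=3/4b
10) 1153.846ms=7/2b +164.835ms=1/2b
11) 1318.681ms=4b +329.67ms=1b
12) 1648.352ms=5b +123.626ms=3/8b
13) 1771.978ms=43/8b +123.626ms=3/8b
14) 1895.604ms=23/4b +82.418ms=1/4b
15) 1978.022ms=6b +109.89ms=1/3b
16) 2087.912ms=19/3b +109.89ms=1/3b
17) 2197.802ms=20/3b +109.89ms=1/3b
18) 2307.692ms=7b +164.835ms=1/2b
19) 2472.527ms=15/2b +164.835ms=1/2b
Σ=8b of 8 (182bpm 2/4) — PASS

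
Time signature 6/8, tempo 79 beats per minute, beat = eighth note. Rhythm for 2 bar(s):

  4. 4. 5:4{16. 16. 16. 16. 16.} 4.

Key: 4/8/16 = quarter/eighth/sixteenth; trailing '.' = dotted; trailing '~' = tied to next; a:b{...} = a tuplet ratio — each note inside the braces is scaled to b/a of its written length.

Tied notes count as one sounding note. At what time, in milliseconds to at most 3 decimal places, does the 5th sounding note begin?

1. 0.0ms @ 0 + 2278.481ms (3)
2. 2278.481ms @ 3 + 2278.481ms (3)
3. 4556.962ms @ 6 + 455.696ms (3/5)
4. 5012.658ms @ 33/5 + 455.696ms (3/5)
5. 5468.354ms @ 36/5 + 455.696ms (3/5)
6. 5924.051ms @ 39/5 + 455.696ms (3/5)
7. 6379.747ms @ 42/5 + 455.696ms (3/5)
8. 6835.443ms @ 9 + 2278.481ms (3)

note 5 onset = 36/5b = 5468.354ms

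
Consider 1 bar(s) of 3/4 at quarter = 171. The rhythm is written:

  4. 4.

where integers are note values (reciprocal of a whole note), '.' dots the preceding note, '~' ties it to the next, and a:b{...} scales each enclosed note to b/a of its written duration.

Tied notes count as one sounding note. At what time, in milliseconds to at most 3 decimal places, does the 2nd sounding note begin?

1. 0.0ms @ 0 + 526.316ms (3/2)
2. 526.316ms @ 3/2 + 526.316ms (3/2)

note 2 onset = 3/2b = 526.316ms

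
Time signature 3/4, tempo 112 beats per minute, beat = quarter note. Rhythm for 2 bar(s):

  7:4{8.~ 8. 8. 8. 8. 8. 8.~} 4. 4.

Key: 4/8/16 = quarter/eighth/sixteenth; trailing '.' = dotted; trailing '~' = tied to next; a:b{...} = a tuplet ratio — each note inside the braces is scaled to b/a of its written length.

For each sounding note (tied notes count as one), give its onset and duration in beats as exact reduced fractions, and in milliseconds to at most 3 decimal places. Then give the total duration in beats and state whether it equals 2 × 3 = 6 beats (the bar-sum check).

1) 0.0ms=0b +459.184ms=6/7b
2) 459.184ms=6/7b +229.592ms=3/7b
3) 688.776ms=9/7b +229.592ms=3/7b
4) 918.367ms=12/7b +229.592ms=3/7b
5) 1147.959ms=15/7b +229.592ms=3/7b
6) 1377.551ms=18/7b +1033.163ms=27/14b
7) 2410.714ms=9/2b +803.571ms=3/2b
Σ=6b of 6 (112bpm 3/4) — PASS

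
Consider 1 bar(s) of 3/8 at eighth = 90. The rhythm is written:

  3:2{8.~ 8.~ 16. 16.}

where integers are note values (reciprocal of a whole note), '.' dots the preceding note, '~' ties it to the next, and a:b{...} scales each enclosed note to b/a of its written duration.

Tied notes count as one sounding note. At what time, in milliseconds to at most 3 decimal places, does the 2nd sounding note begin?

1. 0.0ms @ 0 + 1666.667ms (5/2)
2. 1666.667ms @ 5/2 + 333.333ms (1/2)

note 2 onset = 5/2b = 1666.667ms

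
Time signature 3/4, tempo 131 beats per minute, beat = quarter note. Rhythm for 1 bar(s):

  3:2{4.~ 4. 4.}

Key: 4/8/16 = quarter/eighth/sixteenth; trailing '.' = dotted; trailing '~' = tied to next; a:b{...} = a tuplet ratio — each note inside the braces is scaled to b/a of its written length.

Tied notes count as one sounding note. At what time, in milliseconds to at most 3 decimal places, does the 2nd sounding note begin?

note 2 onset = 2b = 916.031ms

1. 0.0ms @ 0 + 916.031ms (2)
2. 916.031ms @ 2 + 458.015ms (1)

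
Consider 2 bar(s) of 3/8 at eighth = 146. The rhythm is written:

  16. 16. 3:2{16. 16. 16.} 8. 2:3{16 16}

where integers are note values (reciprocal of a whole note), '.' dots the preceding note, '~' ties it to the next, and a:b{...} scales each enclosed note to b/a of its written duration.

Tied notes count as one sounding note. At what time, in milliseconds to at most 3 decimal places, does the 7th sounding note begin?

1. 0.0ms @ 0 + 308.219ms (3/4)
2. 308.219ms @ 3/4 + 308.219ms (3/4)
3. 616.438ms @ 3/2 + 205.479ms (1/2)
4. 821.918ms @ 2 + 205.479ms (1/2)
5. 1027.397ms @ 5/2 + 205.479ms (1/2)
6. 1232.877ms @ 3 + 616.438ms (3/2)
7. 1849.315ms @ 9/2 + 308.219ms (3/4)
8. 2157.534ms @ 21/4 + 308.219ms (3/4)

note 7 onset = 9/2b = 1849.315ms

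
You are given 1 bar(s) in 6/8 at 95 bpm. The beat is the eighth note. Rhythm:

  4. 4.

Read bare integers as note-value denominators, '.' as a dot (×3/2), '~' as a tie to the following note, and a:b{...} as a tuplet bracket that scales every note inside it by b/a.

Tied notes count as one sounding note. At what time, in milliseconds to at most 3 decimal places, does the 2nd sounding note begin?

note 2 onset = 3b = 1894.737ms

1. 0.0ms @ 0 + 1894.737ms (3)
2. 1894.737ms @ 3 + 1894.737ms (3)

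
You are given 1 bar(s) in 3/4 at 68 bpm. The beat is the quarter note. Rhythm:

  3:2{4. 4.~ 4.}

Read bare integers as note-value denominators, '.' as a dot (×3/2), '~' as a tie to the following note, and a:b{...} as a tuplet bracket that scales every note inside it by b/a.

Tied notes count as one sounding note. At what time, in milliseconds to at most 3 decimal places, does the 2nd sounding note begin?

note 2 onset = 1b = 882.353ms

1. 0.0ms @ 0 + 882.353ms (1)
2. 882.353ms @ 1 + 1764.706ms (2)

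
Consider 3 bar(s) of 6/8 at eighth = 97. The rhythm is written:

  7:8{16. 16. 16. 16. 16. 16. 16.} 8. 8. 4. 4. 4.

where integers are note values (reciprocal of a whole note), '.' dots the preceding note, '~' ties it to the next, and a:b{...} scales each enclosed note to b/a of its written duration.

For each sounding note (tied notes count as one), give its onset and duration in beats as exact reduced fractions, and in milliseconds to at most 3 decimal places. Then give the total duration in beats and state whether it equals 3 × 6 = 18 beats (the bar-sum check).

1) 0.0ms=0b +530.191ms=6/7b
2) 530.191ms=6/7b +530.191ms=6/7b
3) 1060.383ms=12/7b +530.191ms=6/7b
4) 1590.574ms=18/7b +530.191ms=6/7b
5) 2120.766ms=24/7b +530.191ms=6/7b
6) 2650.957ms=30/7b +530.191ms=6/7b
7) 3181.149ms=36/7b +530.191ms=6/7b
8) 3711.34ms=6b +927.835ms=3/2b
9) 4639.175ms=15/2b +927.835ms=3/2b
10) 5567.01ms=9b +1855.67ms=3b
11) 7422.68ms=12b +1855.67ms=3b
12) 9278.351ms=15b +1855.67ms=3b
Σ=18b of 18 (97bpm 6/8) — PASS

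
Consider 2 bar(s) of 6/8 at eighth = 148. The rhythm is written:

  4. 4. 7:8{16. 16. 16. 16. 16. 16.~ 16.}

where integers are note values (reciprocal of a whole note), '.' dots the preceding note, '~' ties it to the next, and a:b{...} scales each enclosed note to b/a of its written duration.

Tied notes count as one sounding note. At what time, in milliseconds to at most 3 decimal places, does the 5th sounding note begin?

1. 0.0ms @ 0 + 1216.216ms (3)
2. 1216.216ms @ 3 + 1216.216ms (3)
3. 2432.432ms @ 6 + 347.49ms (6/7)
4. 2779.923ms @ 48/7 + 347.49ms (6/7)
5. 3127.413ms @ 54/7 + 347.49ms (6/7)
6. 3474.903ms @ 60/7 + 347.49ms (6/7)
7. 3822.394ms @ 66/7 + 347.49ms (6/7)
8. 4169.884ms @ 72/7 + 694.981ms (12/7)

note 5 onset = 54/7b = 3127.413ms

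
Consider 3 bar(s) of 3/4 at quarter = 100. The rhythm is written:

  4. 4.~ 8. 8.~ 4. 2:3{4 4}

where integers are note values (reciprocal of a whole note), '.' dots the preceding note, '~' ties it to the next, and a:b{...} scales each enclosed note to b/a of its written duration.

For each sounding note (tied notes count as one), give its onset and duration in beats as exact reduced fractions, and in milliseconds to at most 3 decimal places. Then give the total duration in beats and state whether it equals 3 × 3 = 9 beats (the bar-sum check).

1) 0.0ms=0b +900.0ms=3/2b
2) 900.0ms=3/2b +1350.0ms=9/4b
3) 2250.0ms=15/4b +1350.0ms=9/4b
4) 3600.0ms=6b +900.0ms=3/2b
5) 4500.0ms=15/2b +900.0ms=3/2b
Σ=9b of 9 (100bpm 3/4) — PASS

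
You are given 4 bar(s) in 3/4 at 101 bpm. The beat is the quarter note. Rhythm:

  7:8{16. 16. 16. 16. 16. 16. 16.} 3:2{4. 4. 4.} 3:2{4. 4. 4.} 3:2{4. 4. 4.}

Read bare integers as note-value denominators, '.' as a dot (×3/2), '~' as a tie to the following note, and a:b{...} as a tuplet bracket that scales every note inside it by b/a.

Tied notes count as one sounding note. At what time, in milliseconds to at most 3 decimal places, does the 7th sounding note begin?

note 7 onset = 18/7b = 1527.581ms

1. 0.0ms @ 0 + 254.597ms (3/7)
2. 254.597ms @ 3/7 + 254.597ms (3/7)
3. 509.194ms @ 6/7 + 254.597ms (3/7)
4. 763.791ms @ 9/7 + 254.597ms (3/7)
5. 1018.388ms @ 12/7 + 254.597ms (3/7)
6. 1272.984ms @ 15/7 + 254.597ms (3/7)
7. 1527.581ms @ 18/7 + 254.597ms (3/7)
8. 1782.178ms @ 3 + 594.059ms (1)
9. 2376.238ms @ 4 + 594.059ms (1)
10. 2970.297ms @ 5 + 594.059ms (1)
11. 3564.356ms @ 6 + 594.059ms (1)
12. 4158.416ms @ 7 + 594.059ms (1)
13. 4752.475ms @ 8 + 594.059ms (1)
14. 5346.535ms @ 9 + 594.059ms (1)
15. 5940.594ms @ 10 + 594.059ms (1)
16. 6534.653ms @ 11 + 594.059ms (1)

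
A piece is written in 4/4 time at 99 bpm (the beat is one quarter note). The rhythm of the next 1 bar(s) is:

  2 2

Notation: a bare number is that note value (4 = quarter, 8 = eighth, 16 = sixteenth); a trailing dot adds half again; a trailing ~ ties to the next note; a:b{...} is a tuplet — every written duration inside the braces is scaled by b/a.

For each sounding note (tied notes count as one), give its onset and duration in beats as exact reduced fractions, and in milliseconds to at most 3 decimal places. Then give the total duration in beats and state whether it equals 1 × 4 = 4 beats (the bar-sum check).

1) 0.0ms=0b +1212.121ms=2b
2) 1212.121ms=2b +1212.121ms=2b
Σ=4b of 4 (99bpm 4/4) — PASS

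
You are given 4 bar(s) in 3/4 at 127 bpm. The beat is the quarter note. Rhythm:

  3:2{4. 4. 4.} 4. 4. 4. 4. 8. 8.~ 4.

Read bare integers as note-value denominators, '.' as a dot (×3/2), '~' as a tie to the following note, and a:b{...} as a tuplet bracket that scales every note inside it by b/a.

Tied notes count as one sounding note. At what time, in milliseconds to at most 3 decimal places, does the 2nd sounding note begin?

1. 0.0ms @ 0 + 472.441ms (1)
2. 472.441ms @ 1 + 472.441ms (1)
3. 944.882ms @ 2 + 472.441ms (1)
4. 1417.323ms @ 3 + 708.661ms (3/2)
5. 2125.984ms @ 9/2 + 708.661ms (3/2)
6. 2834.646ms @ 6 + 708.661ms (3/2)
7. 3543.307ms @ 15/2 + 708.661ms (3/2)
8. 4251.969ms @ 9 + 354.331ms (3/4)
9. 4606.299ms @ 39/4 + 1062.992ms (9/4)

note 2 onset = 1b = 472.441ms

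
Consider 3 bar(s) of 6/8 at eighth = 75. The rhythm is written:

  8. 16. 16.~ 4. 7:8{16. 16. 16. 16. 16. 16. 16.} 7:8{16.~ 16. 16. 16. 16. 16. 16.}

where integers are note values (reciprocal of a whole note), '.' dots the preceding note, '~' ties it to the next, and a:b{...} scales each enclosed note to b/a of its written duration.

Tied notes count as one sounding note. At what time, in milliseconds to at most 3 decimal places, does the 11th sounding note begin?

note 11 onset = 12b = 9600.0ms

1. 0.0ms @ 0 + 1200.0ms (3/2)
2. 1200.0ms @ 3/2 + 600.0ms (3/4)
3. 1800.0ms @ 9/4 + 3000.0ms (15/4)
4. 4800.0ms @ 6 + 685.714ms (6/7)
5. 5485.714ms @ 48/7 + 685.714ms (6/7)
6. 6171.429ms @ 54/7 + 685.714ms (6/7)
7. 6857.143ms @ 60/7 + 685.714ms (6/7)
8. 7542.857ms @ 66/7 + 685.714ms (6/7)
9. 8228.571ms @ 72/7 + 685.714ms (6/7)
10. 8914.286ms @ 78/7 + 685.714ms (6/7)
11. 9600.0ms @ 12 + 1371.429ms (12/7)
12. 10971.429ms @ 96/7 + 685.714ms (6/7)
13. 11657.143ms @ 102/7 + 685.714ms (6/7)
14. 12342.857ms @ 108/7 + 685.714ms (6/7)
15. 13028.571ms @ 114/7 + 685.714ms (6/7)
16. 13714.286ms @ 120/7 + 685.714ms (6/7)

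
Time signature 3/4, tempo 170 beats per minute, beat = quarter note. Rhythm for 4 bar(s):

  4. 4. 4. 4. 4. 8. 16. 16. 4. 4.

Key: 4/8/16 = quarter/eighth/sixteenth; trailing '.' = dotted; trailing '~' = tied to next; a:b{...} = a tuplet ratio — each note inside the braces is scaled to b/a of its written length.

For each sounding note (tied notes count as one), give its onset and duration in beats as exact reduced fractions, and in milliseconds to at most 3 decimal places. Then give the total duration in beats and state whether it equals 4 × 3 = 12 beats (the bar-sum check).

1) 0.0ms=0b +529.412ms=3/2b
2) 529.412ms=3/2b +529.412ms=3/2b
3) 1058.824ms=3b +529.412ms=3/2b
4) 1588.235ms=9/2b +529.412ms=3/2b
5) 2117.647ms=6b +529.412ms=3/2b
6) 2647.059ms=15/2b +264.706ms=3/4b
7) 2911.765ms=33/4b +132.353ms=3/8b
8) 3044.118ms=69/8b +132.353ms=3/8b
9) 3176.471ms=9b +529.412ms=3/2b
10) 3705.882ms=21/2b +529.412ms=3/2b
Σ=12b of 12 (170bpm 3/4) — PASS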